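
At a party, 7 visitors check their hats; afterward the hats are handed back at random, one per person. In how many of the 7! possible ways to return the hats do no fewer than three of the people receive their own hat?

# with exactly i fixed is C(7,i)·!(7-i); sum over i=3..7:
  i=3: C(7,3)·!4 = 35·9 = 315
  i=4: C(7,4)·!3 = 35·2 = 70
  i=5: C(7,5)·!2 = 21·1 = 21
  i=6: C(7,6)·!1 = 7·0 = 0
  i=7: C(7,7)·!0 = 1·1 = 1
Total = 407.

407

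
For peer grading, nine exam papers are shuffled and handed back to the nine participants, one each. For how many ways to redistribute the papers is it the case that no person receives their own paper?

Use !n = n·!(n-1) + (-1)^n.
!9 = 9·14833 - 1 = 133496

133496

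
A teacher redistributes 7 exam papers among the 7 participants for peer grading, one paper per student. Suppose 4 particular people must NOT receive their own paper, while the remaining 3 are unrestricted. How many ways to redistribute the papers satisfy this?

2790

Inclusion-exclusion on the 4 forbidden self-matches:
Σ_{j=0}^{4} (-1)^j C(4,j)(7-j)!
= C(4,0)·7! - C(4,1)·6! + C(4,2)·5! - C(4,3)·4! + C(4,4)·3!
= 5040 - 2880 + 720 - 96 + 6
= 2790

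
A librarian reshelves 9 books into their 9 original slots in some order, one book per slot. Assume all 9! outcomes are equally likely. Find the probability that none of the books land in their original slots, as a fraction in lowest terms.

16687/45360

Favorable outcomes: !9 = 133496.
Total outcomes: 9! = 362880.
Probability = 133496/362880 = 16687/45360.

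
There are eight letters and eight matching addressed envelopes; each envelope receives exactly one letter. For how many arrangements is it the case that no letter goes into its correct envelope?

14833

By inclusion-exclusion, !8 = Σ (-1)^k · 8!/k! for k=0..8
= 8! - 8!/1! + 8!/2! - 8!/3! + 8!/4! - 8!/5! + 8!/6! - 8!/7! + 8!/8!
= 40320 - 40320 + 20160 - 6720 + 1680 - 336 + 56 - 8 + 1
= 14833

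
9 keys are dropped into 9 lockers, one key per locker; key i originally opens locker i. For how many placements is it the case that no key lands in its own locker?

133496

The subfactorial !9 = [9!/e] (nearest integer).
9! = 362880, and 362880/e ≈ 133496.09, so !9 = 133496.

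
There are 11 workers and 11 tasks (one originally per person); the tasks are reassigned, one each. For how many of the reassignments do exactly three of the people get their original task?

Pick the 3 fixed positions: C(11,3) = 165 ways.
The other 8 form a derangement: !8 = 14833.
Total: 165 × 14833 = 2447445.

2447445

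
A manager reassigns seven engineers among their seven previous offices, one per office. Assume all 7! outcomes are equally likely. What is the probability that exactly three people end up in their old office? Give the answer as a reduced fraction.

Favorable outcomes: C(7,3)·!4 = 35·9 = 315.
Total outcomes: 7! = 5040.
Probability = 315/5040 = 1/16.

1/16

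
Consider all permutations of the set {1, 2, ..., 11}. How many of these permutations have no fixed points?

14684570

The subfactorial !11 = [11!/e] (nearest integer).
11! = 39916800, and 39916800/e ≈ 14684570.08, so !11 = 14684570.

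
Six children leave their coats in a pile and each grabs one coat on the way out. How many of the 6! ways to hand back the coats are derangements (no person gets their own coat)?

265

By inclusion-exclusion, !6 = Σ (-1)^k · 6!/k! for k=0..6
= 6! - 6!/1! + 6!/2! - 6!/3! + 6!/4! - 6!/5! + 6!/6!
= 720 - 720 + 360 - 120 + 30 - 6 + 1
= 265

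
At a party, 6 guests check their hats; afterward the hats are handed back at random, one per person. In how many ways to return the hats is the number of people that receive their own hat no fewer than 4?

Sum C(6,i)·!(6-i) for i = 4..6:
  i=4: C(6,4)·!2 = 15·1 = 15
  i=5: C(6,5)·!1 = 6·0 = 0
  i=6: C(6,6)·!0 = 1·1 = 1
Total = 16.

16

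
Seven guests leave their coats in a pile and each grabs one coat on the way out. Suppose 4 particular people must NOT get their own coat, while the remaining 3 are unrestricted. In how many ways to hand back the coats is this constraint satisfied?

Inclusion-exclusion on the 4 forbidden self-matches:
Σ_{j=0}^{4} (-1)^j C(4,j)(7-j)!
= C(4,0)·7! - C(4,1)·6! + C(4,2)·5! - C(4,3)·4! + C(4,4)·3!
= 5040 - 2880 + 720 - 96 + 6
= 2790

2790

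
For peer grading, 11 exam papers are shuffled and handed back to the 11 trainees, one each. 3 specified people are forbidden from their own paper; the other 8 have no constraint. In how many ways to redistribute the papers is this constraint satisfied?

Inclusion-exclusion on the 3 forbidden self-matches:
Σ_{j=0}^{3} (-1)^j C(3,j)(11-j)!
= C(3,0)·11! - C(3,1)·10! + C(3,2)·9! - C(3,3)·8!
= 39916800 - 10886400 + 1088640 - 40320
= 30078720

30078720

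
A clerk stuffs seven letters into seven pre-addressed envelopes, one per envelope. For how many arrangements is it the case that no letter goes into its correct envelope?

1854

The number of derangements of 7 is !7 = Σ_{k=0}^{7} (-1)^k·7!/k!
= 7! - 7!/1! + 7!/2! - 7!/3! + 7!/4! - 7!/5! + 7!/6! - 7!/7!
= 5040 - 5040 + 2520 - 840 + 210 - 42 + 7 - 1
= 1854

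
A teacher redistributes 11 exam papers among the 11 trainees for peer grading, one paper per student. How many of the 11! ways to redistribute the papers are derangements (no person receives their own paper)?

14684570

!11 = 11! · Σ_{k=0}^{11} (-1)^k/k!
= 11! - 11!/1! + 11!/2! - 11!/3! + 11!/4! - 11!/5! + 11!/6! - 11!/7! + 11!/8! - 11!/9! + 11!/10! - 11!/11!
= 39916800 - 39916800 + 19958400 - 6652800 + 1663200 - 332640 + 55440 - 7920 + 990 - 110 + 11 - 1
= 14684570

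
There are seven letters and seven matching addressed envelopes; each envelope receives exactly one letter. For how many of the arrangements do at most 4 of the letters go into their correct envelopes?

Sum C(7,i)·!(7-i) for i = 0..4:
  i=0: C(7,0)·!7 = 1·1854 = 1854
  i=1: C(7,1)·!6 = 7·265 = 1855
  i=2: C(7,2)·!5 = 21·44 = 924
  i=3: C(7,3)·!4 = 35·9 = 315
  i=4: C(7,4)·!3 = 35·2 = 70
Total = 5018.

5018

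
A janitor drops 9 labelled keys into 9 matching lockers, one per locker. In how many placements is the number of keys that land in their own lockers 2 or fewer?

Sum C(9,i)·!(9-i) for i = 0..2:
  i=0: C(9,0)·!9 = 1·133496 = 133496
  i=1: C(9,1)·!8 = 9·14833 = 133497
  i=2: C(9,2)·!7 = 36·1854 = 66744
Total = 333737.

333737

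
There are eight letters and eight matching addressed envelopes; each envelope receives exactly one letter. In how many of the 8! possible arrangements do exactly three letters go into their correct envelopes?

2464

Choose which 3 of the 8 are fixed: C(8,3) = 56.
The other 5 form a derangement: !5 = 44.
Total: 56 × 44 = 2464.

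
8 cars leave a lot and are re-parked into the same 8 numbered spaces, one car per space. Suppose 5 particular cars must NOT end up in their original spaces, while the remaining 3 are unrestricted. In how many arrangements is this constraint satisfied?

21234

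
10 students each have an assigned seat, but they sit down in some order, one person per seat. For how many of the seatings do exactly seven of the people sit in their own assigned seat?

240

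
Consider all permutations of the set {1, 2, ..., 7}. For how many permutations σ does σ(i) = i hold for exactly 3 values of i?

Pick the 3 fixed positions: C(7,3) = 35 ways.
The other 4 form a derangement: !4 = 9.
Total: 35 × 9 = 315.

315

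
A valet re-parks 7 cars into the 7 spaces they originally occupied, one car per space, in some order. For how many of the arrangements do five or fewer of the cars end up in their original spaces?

# with exactly i fixed is C(7,i)·!(7-i); sum over i=0..5:
  i=0: C(7,0)·!7 = 1·1854 = 1854
  i=1: C(7,1)·!6 = 7·265 = 1855
  i=2: C(7,2)·!5 = 21·44 = 924
  i=3: C(7,3)·!4 = 35·9 = 315
  i=4: C(7,4)·!3 = 35·2 = 70
  i=5: C(7,5)·!2 = 21·1 = 21
Total = 5039.

5039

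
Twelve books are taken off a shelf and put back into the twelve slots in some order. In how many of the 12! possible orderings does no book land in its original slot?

Recurrence: !12 = 12·!11 + (-1)^12.
!12 = 12·14684570 + 1 = 176214841

176214841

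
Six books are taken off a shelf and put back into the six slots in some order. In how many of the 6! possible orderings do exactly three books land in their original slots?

Choose which 3 of the 6 are fixed: C(6,3) = 20.
The other 3 form a derangement: !3 = 2.
Total: 20 × 2 = 40.

40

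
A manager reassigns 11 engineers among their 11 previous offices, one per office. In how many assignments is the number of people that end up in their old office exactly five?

Pick the 5 fixed positions: C(11,5) = 462 ways.
The remaining 6 must be deranged: !6 = 265.
Total: 462 × 265 = 122430.

122430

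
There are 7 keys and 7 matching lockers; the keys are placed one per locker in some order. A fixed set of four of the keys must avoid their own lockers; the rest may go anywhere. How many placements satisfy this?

Inclusion-exclusion on the 4 forbidden self-matches:
Σ_{j=0}^{4} (-1)^j C(4,j)(7-j)!
= C(4,0)·7! - C(4,1)·6! + C(4,2)·5! - C(4,3)·4! + C(4,4)·3!
= 5040 - 2880 + 720 - 96 + 6
= 2790

2790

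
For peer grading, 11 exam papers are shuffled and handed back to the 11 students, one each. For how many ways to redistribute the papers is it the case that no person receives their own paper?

14684570

!11 = 11! · Σ_{k=0}^{11} (-1)^k/k!
= 11! - 11!/1! + 11!/2! - 11!/3! + 11!/4! - 11!/5! + 11!/6! - 11!/7! + 11!/8! - 11!/9! + 11!/10! - 11!/11!
= 39916800 - 39916800 + 19958400 - 6652800 + 1663200 - 332640 + 55440 - 7920 + 990 - 110 + 11 - 1
= 14684570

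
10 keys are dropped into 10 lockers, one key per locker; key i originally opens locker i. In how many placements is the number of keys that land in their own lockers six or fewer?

Sum C(10,i)·!(10-i) for i = 0..6:
  i=0: C(10,0)·!10 = 1·1334961 = 1334961
  i=1: C(10,1)·!9 = 10·133496 = 1334960
  i=2: C(10,2)·!8 = 45·14833 = 667485
  i=3: C(10,3)·!7 = 120·1854 = 222480
  i=4: C(10,4)·!6 = 210·265 = 55650
  i=5: C(10,5)·!5 = 252·44 = 11088
  i=6: C(10,6)·!4 = 210·9 = 1890
Total = 3628514.

3628514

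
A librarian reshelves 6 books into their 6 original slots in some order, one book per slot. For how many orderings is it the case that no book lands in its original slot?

265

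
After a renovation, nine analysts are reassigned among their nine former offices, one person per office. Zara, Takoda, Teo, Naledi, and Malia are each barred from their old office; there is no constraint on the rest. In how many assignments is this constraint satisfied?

205056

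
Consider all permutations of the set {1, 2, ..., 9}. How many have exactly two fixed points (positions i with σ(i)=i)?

66744

Pick the 2 fixed positions: C(9,2) = 36 ways.
The remaining 7 must be deranged: !7 = 1854.
Total: 36 × 1854 = 66744.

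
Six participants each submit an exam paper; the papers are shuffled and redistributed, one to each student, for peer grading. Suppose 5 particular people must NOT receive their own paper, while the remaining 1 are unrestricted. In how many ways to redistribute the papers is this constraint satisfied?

309

Inclusion-exclusion on the 5 forbidden self-matches:
Σ_{j=0}^{5} (-1)^j C(5,j)(6-j)!
= C(5,0)·6! - C(5,1)·5! + C(5,2)·4! - C(5,3)·3! + C(5,4)·2! - C(5,5)·1!
= 720 - 600 + 240 - 60 + 10 - 1
= 309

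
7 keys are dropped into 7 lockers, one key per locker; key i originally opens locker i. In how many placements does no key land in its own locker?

1854

By inclusion-exclusion, !7 = Σ (-1)^k · 7!/k! for k=0..7
= 7! - 7!/1! + 7!/2! - 7!/3! + 7!/4! - 7!/5! + 7!/6! - 7!/7!
= 5040 - 5040 + 2520 - 840 + 210 - 42 + 7 - 1
= 1854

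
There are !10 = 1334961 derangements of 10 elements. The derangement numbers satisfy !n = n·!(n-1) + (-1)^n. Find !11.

14684570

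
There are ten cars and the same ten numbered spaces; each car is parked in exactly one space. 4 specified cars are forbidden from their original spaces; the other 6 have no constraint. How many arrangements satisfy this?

2399760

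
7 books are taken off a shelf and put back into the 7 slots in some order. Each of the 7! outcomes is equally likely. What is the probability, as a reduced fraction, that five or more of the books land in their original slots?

11/2520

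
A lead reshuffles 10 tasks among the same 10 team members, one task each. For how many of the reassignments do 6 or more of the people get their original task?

2176

# with exactly i fixed is C(10,i)·!(10-i); sum over i=6..10:
  i=6: C(10,6)·!4 = 210·9 = 1890
  i=7: C(10,7)·!3 = 120·2 = 240
  i=8: C(10,8)·!2 = 45·1 = 45
  i=9: C(10,9)·!1 = 10·0 = 0
  i=10: C(10,10)·!0 = 1·1 = 1
Total = 2176.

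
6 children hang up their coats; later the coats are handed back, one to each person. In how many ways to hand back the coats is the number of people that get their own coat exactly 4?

15

Choose which 4 of the 6 are fixed: C(6,4) = 15.
The other 2 form a derangement: !2 = 1.
Total: 15 × 1 = 15.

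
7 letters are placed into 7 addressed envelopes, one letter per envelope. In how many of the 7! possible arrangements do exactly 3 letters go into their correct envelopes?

315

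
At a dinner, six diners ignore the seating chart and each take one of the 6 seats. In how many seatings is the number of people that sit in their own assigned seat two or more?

Sum C(6,i)·!(6-i) for i = 2..6:
  i=2: C(6,2)·!4 = 15·9 = 135
  i=3: C(6,3)·!3 = 20·2 = 40
  i=4: C(6,4)·!2 = 15·1 = 15
  i=5: C(6,5)·!1 = 6·0 = 0
  i=6: C(6,6)·!0 = 1·1 = 1
Total = 191.

191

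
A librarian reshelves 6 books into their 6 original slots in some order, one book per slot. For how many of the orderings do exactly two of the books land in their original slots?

Choose which 2 of the 6 are fixed: C(6,2) = 15.
The other 4 form a derangement: !4 = 9.
Total: 15 × 9 = 135.

135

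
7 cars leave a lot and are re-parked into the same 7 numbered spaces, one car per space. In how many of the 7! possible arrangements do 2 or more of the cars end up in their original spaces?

1331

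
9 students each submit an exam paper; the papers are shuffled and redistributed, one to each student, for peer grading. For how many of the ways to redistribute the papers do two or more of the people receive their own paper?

Sum C(9,i)·!(9-i) for i = 2..9:
  i=2: C(9,2)·!7 = 36·1854 = 66744
  i=3: C(9,3)·!6 = 84·265 = 22260
  i=4: C(9,4)·!5 = 126·44 = 5544
  i=5: C(9,5)·!4 = 126·9 = 1134
  i=6: C(9,6)·!3 = 84·2 = 168
  i=7: C(9,7)·!2 = 36·1 = 36
  i=8: C(9,8)·!1 = 9·0 = 0
  i=9: C(9,9)·!0 = 1·1 = 1
Total = 95887.

95887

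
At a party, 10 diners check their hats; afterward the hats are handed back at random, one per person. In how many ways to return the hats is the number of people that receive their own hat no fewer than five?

13264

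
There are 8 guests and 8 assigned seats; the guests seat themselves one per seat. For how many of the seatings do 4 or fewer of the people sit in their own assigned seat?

40179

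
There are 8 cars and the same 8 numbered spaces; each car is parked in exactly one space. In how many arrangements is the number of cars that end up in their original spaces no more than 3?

39549

Sum C(8,i)·!(8-i) for i = 0..3:
  i=0: C(8,0)·!8 = 1·14833 = 14833
  i=1: C(8,1)·!7 = 8·1854 = 14832
  i=2: C(8,2)·!6 = 28·265 = 7420
  i=3: C(8,3)·!5 = 56·44 = 2464
Total = 39549.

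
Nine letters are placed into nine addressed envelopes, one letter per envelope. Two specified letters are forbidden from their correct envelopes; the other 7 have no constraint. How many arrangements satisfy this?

287280

Let A_j be the event that the j-th constrained one is fixed. By inclusion-exclusion over the 2 events:
Σ_{j=0}^{2} (-1)^j C(2,j)(9-j)!
= C(2,0)·9! - C(2,1)·8! + C(2,2)·7!
= 362880 - 80640 + 5040
= 287280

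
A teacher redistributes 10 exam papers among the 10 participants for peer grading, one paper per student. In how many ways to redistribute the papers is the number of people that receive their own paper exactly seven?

Choose which 7 of the 10 are fixed: C(10,7) = 120.
The other 3 form a derangement: !3 = 2.
Total: 120 × 2 = 240.

240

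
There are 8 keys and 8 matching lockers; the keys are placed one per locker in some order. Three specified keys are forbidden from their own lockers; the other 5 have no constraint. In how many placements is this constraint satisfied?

27240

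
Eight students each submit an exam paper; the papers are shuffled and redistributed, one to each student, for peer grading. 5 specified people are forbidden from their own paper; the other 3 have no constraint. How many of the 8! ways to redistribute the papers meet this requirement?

Let A_j be the event that the j-th constrained one is fixed. By inclusion-exclusion over the 5 events:
Σ_{j=0}^{5} (-1)^j C(5,j)(8-j)!
= C(5,0)·8! - C(5,1)·7! + C(5,2)·6! - C(5,3)·5! + C(5,4)·4! - C(5,5)·3!
= 40320 - 25200 + 7200 - 1200 + 120 - 6
= 21234

21234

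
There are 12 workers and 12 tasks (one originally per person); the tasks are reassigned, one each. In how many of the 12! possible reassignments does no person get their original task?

176214841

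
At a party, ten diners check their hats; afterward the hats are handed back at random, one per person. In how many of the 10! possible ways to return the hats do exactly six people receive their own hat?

1890

Pick the 6 fixed positions: C(10,6) = 210 ways.
The other 4 form a derangement: !4 = 9.
Total: 210 × 9 = 1890.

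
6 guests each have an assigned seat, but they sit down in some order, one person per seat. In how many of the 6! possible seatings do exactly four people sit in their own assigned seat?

Pick the 4 fixed positions: C(6,4) = 15 ways.
The remaining 2 must be deranged: !2 = 1.
Total: 15 × 1 = 15.

15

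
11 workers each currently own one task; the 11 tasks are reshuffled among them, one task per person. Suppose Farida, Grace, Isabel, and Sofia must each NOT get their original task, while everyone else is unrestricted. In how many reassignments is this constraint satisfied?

27422640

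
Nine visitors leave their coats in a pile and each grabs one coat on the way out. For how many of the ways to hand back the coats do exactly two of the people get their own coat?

Pick the 2 fixed positions: C(9,2) = 36 ways.
The remaining 7 must be deranged: !7 = 1854.
Total: 36 × 1854 = 66744.

66744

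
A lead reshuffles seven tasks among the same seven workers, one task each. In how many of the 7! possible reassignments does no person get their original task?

1854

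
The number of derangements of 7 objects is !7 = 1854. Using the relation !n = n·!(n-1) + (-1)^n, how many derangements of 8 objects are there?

14833

!8 = 8·1854 + 1 = 14833.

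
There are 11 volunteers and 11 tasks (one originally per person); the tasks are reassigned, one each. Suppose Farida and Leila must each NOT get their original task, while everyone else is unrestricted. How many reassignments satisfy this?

33022080

Let A_j be the event that the j-th constrained one is fixed. By inclusion-exclusion over the 2 events:
Σ_{j=0}^{2} (-1)^j C(2,j)(11-j)!
= C(2,0)·11! - C(2,1)·10! + C(2,2)·9!
= 39916800 - 7257600 + 362880
= 33022080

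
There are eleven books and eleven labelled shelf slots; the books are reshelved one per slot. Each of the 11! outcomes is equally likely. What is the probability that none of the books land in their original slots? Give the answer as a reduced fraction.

Favorable outcomes: !11 = 14684570.
Total outcomes: 11! = 39916800.
Probability = 14684570/39916800 = 1468457/3991680.

1468457/3991680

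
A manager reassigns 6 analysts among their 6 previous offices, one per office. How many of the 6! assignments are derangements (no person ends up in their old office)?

The number of derangements of 6 is !6 = Σ_{k=0}^{6} (-1)^k·6!/k!
= 6! - 6!/1! + 6!/2! - 6!/3! + 6!/4! - 6!/5! + 6!/6!
= 720 - 720 + 360 - 120 + 30 - 6 + 1
= 265

265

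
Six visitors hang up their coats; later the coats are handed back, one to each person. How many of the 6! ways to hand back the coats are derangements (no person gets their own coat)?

265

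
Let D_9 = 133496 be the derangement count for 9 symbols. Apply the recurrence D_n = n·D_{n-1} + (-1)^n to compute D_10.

1334961

D_10 = 10·133496 + 1 = 1334961.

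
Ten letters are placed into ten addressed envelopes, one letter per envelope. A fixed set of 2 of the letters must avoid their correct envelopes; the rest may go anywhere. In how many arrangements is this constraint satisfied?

2943360

Inclusion-exclusion on the 2 forbidden self-matches:
Σ_{j=0}^{2} (-1)^j C(2,j)(10-j)!
= C(2,0)·10! - C(2,1)·9! + C(2,2)·8!
= 3628800 - 725760 + 40320
= 2943360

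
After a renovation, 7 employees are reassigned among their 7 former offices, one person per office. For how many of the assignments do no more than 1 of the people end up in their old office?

3709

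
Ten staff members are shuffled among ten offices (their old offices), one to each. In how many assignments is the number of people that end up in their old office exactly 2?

Choose which 2 of the 10 are fixed: C(10,2) = 45.
The other 8 form a derangement: !8 = 14833.
Total: 45 × 14833 = 667485.

667485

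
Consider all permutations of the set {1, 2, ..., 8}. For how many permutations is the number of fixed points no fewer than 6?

29

Sum C(8,i)·!(8-i) for i = 6..8:
  i=6: C(8,6)·!2 = 28·1 = 28
  i=7: C(8,7)·!1 = 8·0 = 0
  i=8: C(8,8)·!0 = 1·1 = 1
Total = 29.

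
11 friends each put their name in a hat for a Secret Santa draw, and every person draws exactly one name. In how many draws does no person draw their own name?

14684570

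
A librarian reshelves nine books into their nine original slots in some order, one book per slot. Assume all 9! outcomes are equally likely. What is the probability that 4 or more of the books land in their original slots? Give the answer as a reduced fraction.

6883/362880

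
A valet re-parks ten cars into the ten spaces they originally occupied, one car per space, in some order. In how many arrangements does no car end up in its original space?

1334961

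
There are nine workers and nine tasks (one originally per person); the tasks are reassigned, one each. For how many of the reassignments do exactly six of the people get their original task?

Pick the 6 fixed positions: C(9,6) = 84 ways.
The remaining 3 must be deranged: !3 = 2.
Total: 84 × 2 = 168.

168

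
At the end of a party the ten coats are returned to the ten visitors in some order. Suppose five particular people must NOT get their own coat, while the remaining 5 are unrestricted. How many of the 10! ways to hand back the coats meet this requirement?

Inclusion-exclusion on the 5 forbidden self-matches:
Σ_{j=0}^{5} (-1)^j C(5,j)(10-j)!
= C(5,0)·10! - C(5,1)·9! + C(5,2)·8! - C(5,3)·7! + C(5,4)·6! - C(5,5)·5!
= 3628800 - 1814400 + 403200 - 50400 + 3600 - 120
= 2170680

2170680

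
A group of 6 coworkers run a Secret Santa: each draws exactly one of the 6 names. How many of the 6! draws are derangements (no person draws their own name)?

265

The number of derangements of 6 is !6 = Σ_{k=0}^{6} (-1)^k·6!/k!
= 6! - 6!/1! + 6!/2! - 6!/3! + 6!/4! - 6!/5! + 6!/6!
= 720 - 720 + 360 - 120 + 30 - 6 + 1
= 265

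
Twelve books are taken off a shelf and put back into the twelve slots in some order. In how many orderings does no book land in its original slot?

176214841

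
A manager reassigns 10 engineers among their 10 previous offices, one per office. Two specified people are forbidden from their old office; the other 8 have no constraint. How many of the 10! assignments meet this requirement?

Let A_j be the event that the j-th constrained one is fixed. By inclusion-exclusion over the 2 events:
Σ_{j=0}^{2} (-1)^j C(2,j)(10-j)!
= C(2,0)·10! - C(2,1)·9! + C(2,2)·8!
= 3628800 - 725760 + 40320
= 2943360

2943360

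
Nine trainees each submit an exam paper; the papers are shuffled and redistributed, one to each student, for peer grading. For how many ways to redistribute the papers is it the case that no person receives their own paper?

The subfactorial !9 = [9!/e] (nearest integer).
9! = 362880, and 362880/e ≈ 133496.09, so !9 = 133496.

133496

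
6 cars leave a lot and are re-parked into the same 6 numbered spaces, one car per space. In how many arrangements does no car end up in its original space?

265

Use !n = (n-1)(!(n-1) + !(n-2)).
!6 = 5·(44 + 9) = 5·53 = 265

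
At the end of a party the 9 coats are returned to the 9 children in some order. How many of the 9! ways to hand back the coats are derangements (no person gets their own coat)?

133496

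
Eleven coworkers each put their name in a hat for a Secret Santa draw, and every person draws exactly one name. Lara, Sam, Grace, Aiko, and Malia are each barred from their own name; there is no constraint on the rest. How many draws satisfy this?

25022880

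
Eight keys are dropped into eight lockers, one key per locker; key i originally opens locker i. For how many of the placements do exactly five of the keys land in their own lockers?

112

Pick the 5 fixed positions: C(8,5) = 56 ways.
The other 3 form a derangement: !3 = 2.
Total: 56 × 2 = 112.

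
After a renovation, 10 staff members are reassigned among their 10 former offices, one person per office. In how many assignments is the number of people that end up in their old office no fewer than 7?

286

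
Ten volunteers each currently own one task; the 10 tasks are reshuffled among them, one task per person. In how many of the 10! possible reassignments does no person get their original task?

Use !n = n·!(n-1) + (-1)^n.
!10 = 10·133496 + 1 = 1334961

1334961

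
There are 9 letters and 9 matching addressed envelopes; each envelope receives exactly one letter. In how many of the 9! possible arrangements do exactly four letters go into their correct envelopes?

Pick the 4 fixed positions: C(9,4) = 126 ways.
The remaining 5 must be deranged: !5 = 44.
Total: 126 × 44 = 5544.

5544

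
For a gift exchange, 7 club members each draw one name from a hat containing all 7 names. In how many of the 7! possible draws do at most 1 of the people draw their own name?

# with exactly i fixed is C(7,i)·!(7-i); sum over i=0..1:
  i=0: C(7,0)·!7 = 1·1854 = 1854
  i=1: C(7,1)·!6 = 7·265 = 1855
Total = 3709.

3709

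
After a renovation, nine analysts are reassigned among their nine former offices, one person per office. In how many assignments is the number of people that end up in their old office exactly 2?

66744

Pick the 2 fixed positions: C(9,2) = 36 ways.
The other 7 form a derangement: !7 = 1854.
Total: 36 × 1854 = 66744.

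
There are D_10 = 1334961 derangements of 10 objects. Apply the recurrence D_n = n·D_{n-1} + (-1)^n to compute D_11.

14684570

D_11 = 11·1334961 - 1 = 14684570.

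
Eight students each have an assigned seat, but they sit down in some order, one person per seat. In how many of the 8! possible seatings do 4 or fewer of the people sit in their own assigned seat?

40179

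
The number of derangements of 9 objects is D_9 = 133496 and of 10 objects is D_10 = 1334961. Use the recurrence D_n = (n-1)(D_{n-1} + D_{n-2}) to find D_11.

14684570

D_11 = (11-1)·(D_10 + D_9) = 10·(1334961 + 133496) = 10·1468457 = 14684570.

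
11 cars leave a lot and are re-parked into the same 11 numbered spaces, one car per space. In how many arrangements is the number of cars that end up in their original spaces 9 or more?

56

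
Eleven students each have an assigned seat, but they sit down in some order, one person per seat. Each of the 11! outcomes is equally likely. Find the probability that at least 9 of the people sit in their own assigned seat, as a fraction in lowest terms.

1/712800

Favorable outcomes: Σ_{i≥9} C(11,i)·!(11-i) = 55·1 + 11·0 + 1·1 = 56.
Total outcomes: 11! = 39916800.
Probability = 56/39916800 = 1/712800.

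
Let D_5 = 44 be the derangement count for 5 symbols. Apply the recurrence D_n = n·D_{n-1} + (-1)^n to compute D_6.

D_6 = 6·44 + 1 = 265.

265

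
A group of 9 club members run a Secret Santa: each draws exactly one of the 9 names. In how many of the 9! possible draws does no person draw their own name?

The subfactorial !9 = [9!/e] (nearest integer).
9! = 362880, and 362880/e ≈ 133496.09, so !9 = 133496.

133496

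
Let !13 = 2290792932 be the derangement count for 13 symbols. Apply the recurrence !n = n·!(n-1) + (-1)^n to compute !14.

32071101049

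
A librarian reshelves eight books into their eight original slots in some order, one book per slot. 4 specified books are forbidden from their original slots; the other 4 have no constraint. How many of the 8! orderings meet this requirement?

24024

Inclusion-exclusion on the 4 forbidden self-matches:
Σ_{j=0}^{4} (-1)^j C(4,j)(8-j)!
= C(4,0)·8! - C(4,1)·7! + C(4,2)·6! - C(4,3)·5! + C(4,4)·4!
= 40320 - 20160 + 4320 - 480 + 24
= 24024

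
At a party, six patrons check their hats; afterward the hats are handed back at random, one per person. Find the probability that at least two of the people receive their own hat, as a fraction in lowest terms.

191/720

Favorable outcomes: Σ_{i≥2} C(6,i)·!(6-i) = 15·9 + 20·2 + 15·1 + 6·0 + 1·1 = 191.
Total outcomes: 6! = 720.
Probability = 191/720 = 191/720.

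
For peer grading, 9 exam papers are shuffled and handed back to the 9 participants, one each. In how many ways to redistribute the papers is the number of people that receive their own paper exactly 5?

1134

Choose which 5 of the 9 are fixed: C(9,5) = 126.
The remaining 4 must be deranged: !4 = 9.
Total: 126 × 9 = 1134.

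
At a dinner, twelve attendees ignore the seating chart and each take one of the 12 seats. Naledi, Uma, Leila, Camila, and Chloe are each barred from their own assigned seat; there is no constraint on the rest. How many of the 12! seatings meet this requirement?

Let A_j be the event that the j-th constrained one is fixed. By inclusion-exclusion over the 5 events:
Σ_{j=0}^{5} (-1)^j C(5,j)(12-j)!
= C(5,0)·12! - C(5,1)·11! + C(5,2)·10! - C(5,3)·9! + C(5,4)·8! - C(5,5)·7!
= 479001600 - 199584000 + 36288000 - 3628800 + 201600 - 5040
= 312273360

312273360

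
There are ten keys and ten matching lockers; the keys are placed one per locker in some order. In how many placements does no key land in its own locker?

1334961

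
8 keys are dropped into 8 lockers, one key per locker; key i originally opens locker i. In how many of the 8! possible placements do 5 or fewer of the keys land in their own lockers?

# with exactly i fixed is C(8,i)·!(8-i); sum over i=0..5:
  i=0: C(8,0)·!8 = 1·14833 = 14833
  i=1: C(8,1)·!7 = 8·1854 = 14832
  i=2: C(8,2)·!6 = 28·265 = 7420
  i=3: C(8,3)·!5 = 56·44 = 2464
  i=4: C(8,4)·!4 = 70·9 = 630
  i=5: C(8,5)·!3 = 56·2 = 112
Total = 40291.

40291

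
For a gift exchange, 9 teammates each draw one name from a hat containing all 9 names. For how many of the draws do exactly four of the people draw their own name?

Choose which 4 of the 9 are fixed: C(9,4) = 126.
The other 5 form a derangement: !5 = 44.
Total: 126 × 44 = 5544.

5544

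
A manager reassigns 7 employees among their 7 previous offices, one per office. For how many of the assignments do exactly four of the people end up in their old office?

70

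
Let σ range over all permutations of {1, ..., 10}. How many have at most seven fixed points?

Sum C(10,i)·!(10-i) for i = 0..7:
  i=0: C(10,0)·!10 = 1·1334961 = 1334961
  i=1: C(10,1)·!9 = 10·133496 = 1334960
  i=2: C(10,2)·!8 = 45·14833 = 667485
  i=3: C(10,3)·!7 = 120·1854 = 222480
  i=4: C(10,4)·!6 = 210·265 = 55650
  i=5: C(10,5)·!5 = 252·44 = 11088
  i=6: C(10,6)·!4 = 210·9 = 1890
  i=7: C(10,7)·!3 = 120·2 = 240
Total = 3628754.

3628754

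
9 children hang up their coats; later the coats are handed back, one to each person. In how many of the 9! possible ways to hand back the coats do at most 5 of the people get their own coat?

362675

# with exactly i fixed is C(9,i)·!(9-i); sum over i=0..5:
  i=0: C(9,0)·!9 = 1·133496 = 133496
  i=1: C(9,1)·!8 = 9·14833 = 133497
  i=2: C(9,2)·!7 = 36·1854 = 66744
  i=3: C(9,3)·!6 = 84·265 = 22260
  i=4: C(9,4)·!5 = 126·44 = 5544
  i=5: C(9,5)·!4 = 126·9 = 1134
Total = 362675.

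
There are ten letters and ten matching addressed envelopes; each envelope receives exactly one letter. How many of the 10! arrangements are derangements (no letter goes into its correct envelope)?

1334961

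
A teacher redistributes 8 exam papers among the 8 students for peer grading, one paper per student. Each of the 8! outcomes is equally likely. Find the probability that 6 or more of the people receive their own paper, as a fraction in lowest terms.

29/40320

Favorable outcomes: Σ_{i≥6} C(8,i)·!(8-i) = 28·1 + 8·0 + 1·1 = 29.
Total outcomes: 8! = 40320.
Probability = 29/40320 = 29/40320.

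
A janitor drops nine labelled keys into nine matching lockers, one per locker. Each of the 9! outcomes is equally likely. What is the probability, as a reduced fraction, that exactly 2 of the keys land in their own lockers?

Favorable outcomes: C(9,2)·!7 = 36·1854 = 66744.
Total outcomes: 9! = 362880.
Probability = 66744/362880 = 103/560.

103/560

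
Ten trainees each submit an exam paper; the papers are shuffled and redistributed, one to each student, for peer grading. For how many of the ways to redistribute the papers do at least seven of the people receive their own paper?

286

Sum C(10,i)·!(10-i) for i = 7..10:
  i=7: C(10,7)·!3 = 120·2 = 240
  i=8: C(10,8)·!2 = 45·1 = 45
  i=9: C(10,9)·!1 = 10·0 = 0
  i=10: C(10,10)·!0 = 1·1 = 1
Total = 286.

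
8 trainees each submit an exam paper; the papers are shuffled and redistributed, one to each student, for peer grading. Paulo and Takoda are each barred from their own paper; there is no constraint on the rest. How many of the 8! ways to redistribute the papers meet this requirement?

30960

Let A_j be the event that the j-th constrained one is fixed. By inclusion-exclusion over the 2 events:
Σ_{j=0}^{2} (-1)^j C(2,j)(8-j)!
= C(2,0)·8! - C(2,1)·7! + C(2,2)·6!
= 40320 - 10080 + 720
= 30960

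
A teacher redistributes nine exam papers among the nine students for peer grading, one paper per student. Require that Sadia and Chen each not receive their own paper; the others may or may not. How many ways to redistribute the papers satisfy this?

287280

Let A_j be the event that the j-th constrained one is fixed. By inclusion-exclusion over the 2 events:
Σ_{j=0}^{2} (-1)^j C(2,j)(9-j)!
= C(2,0)·9! - C(2,1)·8! + C(2,2)·7!
= 362880 - 80640 + 5040
= 287280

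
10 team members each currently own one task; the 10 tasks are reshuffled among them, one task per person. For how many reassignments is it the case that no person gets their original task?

1334961

!10 = 10! · Σ_{k=0}^{10} (-1)^k/k!
= 10! - 10!/1! + 10!/2! - 10!/3! + 10!/4! - 10!/5! + 10!/6! - 10!/7! + 10!/8! - 10!/9! + 10!/10!
= 3628800 - 3628800 + 1814400 - 604800 + 151200 - 30240 + 5040 - 720 + 90 - 10 + 1
= 1334961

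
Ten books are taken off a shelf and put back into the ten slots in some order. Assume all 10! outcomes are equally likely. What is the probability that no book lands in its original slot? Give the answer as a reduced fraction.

Favorable outcomes: !10 = 1334961.
Total outcomes: 10! = 3628800.
Probability = 1334961/3628800 = 16481/44800.

16481/44800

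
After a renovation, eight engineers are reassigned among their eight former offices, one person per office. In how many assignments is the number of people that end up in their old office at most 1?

# with exactly i fixed is C(8,i)·!(8-i); sum over i=0..1:
  i=0: C(8,0)·!8 = 1·14833 = 14833
  i=1: C(8,1)·!7 = 8·1854 = 14832
Total = 29665.

29665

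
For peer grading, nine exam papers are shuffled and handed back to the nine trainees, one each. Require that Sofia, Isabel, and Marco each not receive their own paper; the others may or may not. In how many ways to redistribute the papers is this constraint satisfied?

Inclusion-exclusion on the 3 forbidden self-matches:
Σ_{j=0}^{3} (-1)^j C(3,j)(9-j)!
= C(3,0)·9! - C(3,1)·8! + C(3,2)·7! - C(3,3)·6!
= 362880 - 120960 + 15120 - 720
= 256320

256320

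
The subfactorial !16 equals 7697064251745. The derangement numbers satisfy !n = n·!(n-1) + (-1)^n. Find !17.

130850092279664

!17 = 17·7697064251745 - 1 = 130850092279664.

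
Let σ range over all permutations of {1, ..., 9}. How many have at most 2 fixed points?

Sum C(9,i)·!(9-i) for i = 0..2:
  i=0: C(9,0)·!9 = 1·133496 = 133496
  i=1: C(9,1)·!8 = 9·14833 = 133497
  i=2: C(9,2)·!7 = 36·1854 = 66744
Total = 333737.

333737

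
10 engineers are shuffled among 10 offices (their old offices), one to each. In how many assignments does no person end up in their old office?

!10 = 10! · Σ_{k=0}^{10} (-1)^k/k!
= 10! - 10!/1! + 10!/2! - 10!/3! + 10!/4! - 10!/5! + 10!/6! - 10!/7! + 10!/8! - 10!/9! + 10!/10!
= 3628800 - 3628800 + 1814400 - 604800 + 151200 - 30240 + 5040 - 720 + 90 - 10 + 1
= 1334961

1334961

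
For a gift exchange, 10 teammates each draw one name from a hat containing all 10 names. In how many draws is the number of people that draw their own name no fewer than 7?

286

Sum C(10,i)·!(10-i) for i = 7..10:
  i=7: C(10,7)·!3 = 120·2 = 240
  i=8: C(10,8)·!2 = 45·1 = 45
  i=9: C(10,9)·!1 = 10·0 = 0
  i=10: C(10,10)·!0 = 1·1 = 1
Total = 286.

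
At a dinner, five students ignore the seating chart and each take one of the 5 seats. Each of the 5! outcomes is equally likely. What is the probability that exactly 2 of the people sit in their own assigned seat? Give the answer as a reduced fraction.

Favorable outcomes: C(5,2)·!3 = 10·2 = 20.
Total outcomes: 5! = 120.
Probability = 20/120 = 1/6.

1/6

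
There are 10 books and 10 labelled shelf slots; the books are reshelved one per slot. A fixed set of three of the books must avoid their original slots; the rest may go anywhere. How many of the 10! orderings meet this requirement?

Inclusion-exclusion on the 3 forbidden self-matches:
Σ_{j=0}^{3} (-1)^j C(3,j)(10-j)!
= C(3,0)·10! - C(3,1)·9! + C(3,2)·8! - C(3,3)·7!
= 3628800 - 1088640 + 120960 - 5040
= 2656080

2656080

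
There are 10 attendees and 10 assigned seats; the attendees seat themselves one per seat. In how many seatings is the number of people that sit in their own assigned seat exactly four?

Pick the 4 fixed positions: C(10,4) = 210 ways.
The remaining 6 must be deranged: !6 = 265.
Total: 210 × 265 = 55650.

55650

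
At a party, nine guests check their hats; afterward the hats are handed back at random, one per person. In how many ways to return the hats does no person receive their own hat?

133496

The number of derangements of 9 is !9 = Σ_{k=0}^{9} (-1)^k·9!/k!
= 9! - 9!/1! + 9!/2! - 9!/3! + 9!/4! - 9!/5! + 9!/6! - 9!/7! + 9!/8! - 9!/9!
= 362880 - 362880 + 181440 - 60480 + 15120 - 3024 + 504 - 72 + 9 - 1
= 133496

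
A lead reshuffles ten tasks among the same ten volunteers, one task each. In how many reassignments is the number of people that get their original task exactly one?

1334960

Pick the single fixed position: C(10,1) = 10 ways.
The remaining 9 must be deranged: !9 = 133496.
Total: 10 × 133496 = 1334960.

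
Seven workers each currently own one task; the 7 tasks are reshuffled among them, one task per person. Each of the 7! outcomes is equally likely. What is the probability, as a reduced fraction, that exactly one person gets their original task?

Favorable outcomes: C(7,1)·!6 = 7·265 = 1855.
Total outcomes: 7! = 5040.
Probability = 1855/5040 = 53/144.

53/144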